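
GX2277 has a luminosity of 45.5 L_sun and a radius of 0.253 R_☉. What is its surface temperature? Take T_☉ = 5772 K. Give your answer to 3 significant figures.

T/T_☉ = (L/L_☉)^(1/4) / (R/R_☉)^(1/2)
T = 5772 × (45.5)^(1/4) / √(0.253) = 5772 × 2.597 / 0.5030 = 2.980×10^4 K.

2.98×10^4 K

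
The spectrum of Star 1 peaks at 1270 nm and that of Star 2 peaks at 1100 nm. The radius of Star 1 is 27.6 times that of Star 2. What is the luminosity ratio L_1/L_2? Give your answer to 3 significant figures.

429

Wien's law gives T ∝ 1/λ_max, so T_1/T_2 = λ_2/λ_1 = 1100/1270 = 0.8661.
Then L ∝ R²T⁴ gives L_1/L_2 = (27.6)² × (0.8661)⁴ = 761.8 × 0.5628 = 428.7.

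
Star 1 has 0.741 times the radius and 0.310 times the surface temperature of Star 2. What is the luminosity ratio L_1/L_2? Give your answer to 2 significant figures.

0.0051

From the Stefan–Boltzmann law, L ∝ R²T⁴, so
L_1/L_2 = (R_1/R_2)² (T_1/T_2)⁴ = (0.741)² × (0.310)⁴ = 0.5491 × 0.009235 = 0.005071.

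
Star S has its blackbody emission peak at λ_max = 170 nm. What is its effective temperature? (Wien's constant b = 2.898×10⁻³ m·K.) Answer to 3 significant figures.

T = b/λ_max = 2.898×10⁻³ / (170×10⁻⁹) = 1.705×10^4 K.

1.70×10^4 K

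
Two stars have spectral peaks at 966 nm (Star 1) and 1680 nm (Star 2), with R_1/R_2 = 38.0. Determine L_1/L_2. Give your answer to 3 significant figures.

Wien's law gives T ∝ 1/λ_max, so T_1/T_2 = λ_2/λ_1 = 1680/966 = 1.739.
Then L ∝ R²T⁴ gives L_1/L_2 = (38.0)² × (1.739)⁴ = 1444 × 9.148 = 1.321×10^4.

1.32×10^4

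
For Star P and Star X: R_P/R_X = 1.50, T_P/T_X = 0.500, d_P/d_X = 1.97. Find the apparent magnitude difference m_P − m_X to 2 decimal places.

L_P/L_X = (1.50)²(0.500)⁴ = 0.1406.
F_P/F_X = (L_P/L_X)/(d_P/d_X)² = 0.1406/3.881 = 0.03624.
m_P − m_X = −2.5 log₁₀(0.03624) = 3.60.

3.60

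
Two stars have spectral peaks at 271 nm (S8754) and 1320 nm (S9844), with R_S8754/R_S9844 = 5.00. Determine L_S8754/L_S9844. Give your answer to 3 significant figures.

1.41×10^4

Wien's law gives T ∝ 1/λ_max, so T_S8754/T_S9844 = λ_S9844/λ_S8754 = 1320/271 = 4.871.
Then L ∝ R²T⁴ gives L_S8754/L_S9844 = (5.00)² × (4.871)⁴ = 25.00 × 562.9 = 1.407×10^4.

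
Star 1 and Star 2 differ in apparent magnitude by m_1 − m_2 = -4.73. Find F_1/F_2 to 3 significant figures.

78.0

F_1/F_2 = 10^(−(m_1 − m_2)/2.5) = 10^(4.73/2.5) = 10^1.892 = 77.98.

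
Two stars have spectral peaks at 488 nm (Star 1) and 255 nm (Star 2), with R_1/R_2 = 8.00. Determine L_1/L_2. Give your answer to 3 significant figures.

4.77

Wien's law gives T ∝ 1/λ_max, so T_1/T_2 = λ_2/λ_1 = 255/488 = 0.5225.
Then L ∝ R²T⁴ gives L_1/L_2 = (8.00)² × (0.5225)⁴ = 64.00 × 0.07456 = 4.772.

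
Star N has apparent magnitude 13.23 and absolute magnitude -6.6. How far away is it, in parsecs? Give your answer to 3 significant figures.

m − M = 5 log₁₀(d/10 pc)
13.23 − (-6.6) = 19.83 = 5 log₁₀(d/10)
d = 10 × 10^(19.83/5) = 10 × 10^3.966 = 9.247×10^4 pc.

9.25×10^4 pc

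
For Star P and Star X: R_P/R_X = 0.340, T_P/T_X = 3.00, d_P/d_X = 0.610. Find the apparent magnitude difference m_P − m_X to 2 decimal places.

L_P/L_X = (0.340)²(3.00)⁴ = 9.364.
F_P/F_X = (L_P/L_X)/(d_P/d_X)² = 9.364/0.3721 = 25.16.
m_P − m_X = −2.5 log₁₀(25.16) = -3.50.

-3.50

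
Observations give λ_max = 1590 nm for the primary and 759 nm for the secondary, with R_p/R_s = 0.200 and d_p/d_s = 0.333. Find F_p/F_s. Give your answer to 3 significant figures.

0.0187

Wien's law: T_p/T_s = λ_s/λ_p = 759/1590 = 0.4774.
L_p/L_s = (R_p/R_s)²(T_p/T_s)⁴ = (0.200)²(0.4774)⁴ = 0.002077.
F_p/F_s = (L_p/L_s)/(d_p/d_s)² = 0.002077/(0.333)² = 0.01873.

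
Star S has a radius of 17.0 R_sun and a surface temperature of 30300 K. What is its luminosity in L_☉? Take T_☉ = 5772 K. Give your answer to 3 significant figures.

2.19×10^5 L_☉

L/L_☉ = (R/R_☉)² (T/T_☉)⁴ = (17.0)² × (30300/5772)⁴
       = 289.0 × (5.249)⁴ = 289.0 × 759.4 = 2.195×10^5.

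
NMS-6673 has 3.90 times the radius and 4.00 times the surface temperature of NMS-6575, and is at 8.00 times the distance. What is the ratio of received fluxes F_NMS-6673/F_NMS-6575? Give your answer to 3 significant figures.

L_NMS-6673/L_NMS-6575 = (R_NMS-6673/R_NMS-6575)²(T_NMS-6673/T_NMS-6575)⁴ = (3.90)² × (4.00)⁴ = 3894.
F_NMS-6673/F_NMS-6575 = (L_NMS-6673/L_NMS-6575)/(d_NMS-6673/d_NMS-6575)² = 3894 / (8.00)² = 60.84.

60.8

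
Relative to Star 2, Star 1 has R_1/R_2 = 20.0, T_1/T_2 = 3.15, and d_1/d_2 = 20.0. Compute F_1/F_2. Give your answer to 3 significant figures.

98.5

L_1/L_2 = (R_1/R_2)²(T_1/T_2)⁴ = (20.0)² × (3.15)⁴ = 3.938×10^4.
F_1/F_2 = (L_1/L_2)/(d_1/d_2)² = 3.938×10^4 / (20.0)² = 98.46.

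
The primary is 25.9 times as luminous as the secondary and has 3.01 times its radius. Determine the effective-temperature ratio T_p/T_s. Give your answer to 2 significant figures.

L ∝ R²T⁴ gives T ∝ (L/R²)^(1/4), so
T_p/T_s = (25.9 / 3.01²)^(1/4) = (2.859)^(1/4) = 1.300.

1.3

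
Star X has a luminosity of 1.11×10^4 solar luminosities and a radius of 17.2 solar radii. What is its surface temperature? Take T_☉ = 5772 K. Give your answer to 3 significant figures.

T/T_☉ = (L/L_☉)^(1/4) / (R/R_☉)^(1/2)
T = 5772 × (1.11×10^4)^(1/4) / √(17.2) = 5772 × 10.26 / 4.147 = 1.429×10^4 K.

1.43×10^4 K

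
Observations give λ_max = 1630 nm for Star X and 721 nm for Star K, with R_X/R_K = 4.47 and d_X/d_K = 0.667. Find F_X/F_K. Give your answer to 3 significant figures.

1.72

Wien's law: T_X/T_K = λ_K/λ_X = 721/1630 = 0.4423.
L_X/L_K = (R_X/R_K)²(T_X/T_K)⁴ = (4.47)²(0.4423)⁴ = 0.7649.
F_X/F_K = (L_X/L_K)/(d_X/d_K)² = 0.7649/(0.667)² = 1.719.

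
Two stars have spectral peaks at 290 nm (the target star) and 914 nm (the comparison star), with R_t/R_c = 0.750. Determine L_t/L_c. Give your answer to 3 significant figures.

55.5

Wien's law gives T ∝ 1/λ_max, so T_t/T_c = λ_c/λ_t = 914/290 = 3.152.
Then L ∝ R²T⁴ gives L_t/L_c = (0.750)² × (3.152)⁴ = 0.5625 × 98.67 = 55.50.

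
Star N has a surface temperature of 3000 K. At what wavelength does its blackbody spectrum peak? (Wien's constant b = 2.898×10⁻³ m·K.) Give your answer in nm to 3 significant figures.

λ_max = b/T = 2.898×10⁻³ / 3000 = 9.66×10^-7 m = 966.0 nm.

966 nm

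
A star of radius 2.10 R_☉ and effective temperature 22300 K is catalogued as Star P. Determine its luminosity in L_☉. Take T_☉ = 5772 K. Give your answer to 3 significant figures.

L/L_☉ = (R/R_☉)² (T/T_☉)⁴ = (2.10)² × (22300/5772)⁴
       = 4.410 × (3.863)⁴ = 4.410 × 222.8 = 982.5.

983 L_☉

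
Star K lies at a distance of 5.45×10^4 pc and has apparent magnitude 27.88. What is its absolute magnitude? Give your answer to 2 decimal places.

9.20

M = m − 5 log₁₀(d/10 pc) = 27.88 − 5 log₁₀(5.45×10^4/10)
  = 27.88 − 5 × 3.736 = 27.88 − 18.68 = 9.20.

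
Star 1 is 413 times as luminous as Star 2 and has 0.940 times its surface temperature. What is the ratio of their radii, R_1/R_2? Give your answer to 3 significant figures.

L ∝ R²T⁴ gives R ∝ √L / T², so
R_1/R_2 = √(413) / (0.940)² = 20.32 / 0.8836 = 23.00.

23.0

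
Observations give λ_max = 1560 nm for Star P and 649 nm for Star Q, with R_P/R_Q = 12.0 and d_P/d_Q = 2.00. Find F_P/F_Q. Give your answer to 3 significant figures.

1.08

Wien's law: T_P/T_Q = λ_Q/λ_P = 649/1560 = 0.4160.
L_P/L_Q = (R_P/R_Q)²(T_P/T_Q)⁴ = (12.0)²(0.4160)⁴ = 4.314.
F_P/F_Q = (L_P/L_Q)/(d_P/d_Q)² = 4.314/(2.00)² = 1.078.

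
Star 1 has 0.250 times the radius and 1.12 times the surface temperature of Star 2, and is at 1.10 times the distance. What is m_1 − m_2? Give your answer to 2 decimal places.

2.73

L_1/L_2 = (0.250)²(1.12)⁴ = 0.09834.
F_1/F_2 = (L_1/L_2)/(d_1/d_2)² = 0.09834/1.210 = 0.08128.
m_1 − m_2 = −2.5 log₁₀(0.08128) = 2.73.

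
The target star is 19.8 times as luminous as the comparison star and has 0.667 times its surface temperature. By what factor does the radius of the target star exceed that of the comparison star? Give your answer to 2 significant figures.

10

L ∝ R²T⁴ gives R ∝ √L / T², so
R_t/R_c = √(19.8) / (0.667)² = 4.450 / 0.4449 = 10.00.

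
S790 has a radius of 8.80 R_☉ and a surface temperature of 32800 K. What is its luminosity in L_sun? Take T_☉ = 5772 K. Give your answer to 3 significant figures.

8.08×10^4 L_sun

L/L_☉ = (R/R_☉)² (T/T_☉)⁴ = (8.80)² × (32800/5772)⁴
       = 77.44 × (5.683)⁴ = 77.44 × 1043 = 8.075×10^4.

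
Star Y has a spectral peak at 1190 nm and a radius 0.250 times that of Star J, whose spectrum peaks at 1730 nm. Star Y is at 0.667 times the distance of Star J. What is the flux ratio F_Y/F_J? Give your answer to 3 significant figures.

Wien's law: T_Y/T_J = λ_J/λ_Y = 1730/1190 = 1.454.
L_Y/L_J = (R_Y/R_J)²(T_Y/T_J)⁴ = (0.250)²(1.454)⁴ = 0.2792.
F_Y/F_J = (L_Y/L_J)/(d_Y/d_J)² = 0.2792/(0.667)² = 0.6275.

0.628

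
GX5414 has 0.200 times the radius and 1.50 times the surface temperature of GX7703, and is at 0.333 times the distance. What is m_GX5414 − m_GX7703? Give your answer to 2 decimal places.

-0.65

L_GX5414/L_GX7703 = (0.200)²(1.50)⁴ = 0.2025.
F_GX5414/F_GX7703 = (L_GX5414/L_GX7703)/(d_GX5414/d_GX7703)² = 0.2025/0.1109 = 1.826.
m_GX5414 − m_GX7703 = −2.5 log₁₀(1.826) = -0.65.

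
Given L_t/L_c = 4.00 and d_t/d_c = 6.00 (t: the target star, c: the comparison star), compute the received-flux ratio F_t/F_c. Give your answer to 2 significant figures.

F = L/(4πd²), so F_t/F_c = (L_t/L_c) / (d_t/d_c)²
= 4.00 / (6.00)² = 4.00 / 36.00 = 0.1111.

0.11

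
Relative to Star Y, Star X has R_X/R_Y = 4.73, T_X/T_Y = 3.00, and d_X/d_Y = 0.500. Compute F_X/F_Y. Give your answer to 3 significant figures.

7.25×10^3

L_X/L_Y = (R_X/R_Y)²(T_X/T_Y)⁴ = (4.73)² × (3.00)⁴ = 1812.
F_X/F_Y = (L_X/L_Y)/(d_X/d_Y)² = 1812 / (0.500)² = 7249.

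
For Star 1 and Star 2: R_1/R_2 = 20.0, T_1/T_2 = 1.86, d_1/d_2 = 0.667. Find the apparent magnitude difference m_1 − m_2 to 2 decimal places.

L_1/L_2 = (20.0)²(1.86)⁴ = 4788.
F_1/F_2 = (L_1/L_2)/(d_1/d_2)² = 4788/0.4449 = 1.076×10^4.
m_1 − m_2 = −2.5 log₁₀(1.076×10^4) = -10.08.

-10.08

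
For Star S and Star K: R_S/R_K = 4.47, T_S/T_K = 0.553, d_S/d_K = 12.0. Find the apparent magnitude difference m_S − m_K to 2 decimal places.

L_S/L_K = (4.47)²(0.553)⁴ = 1.869.
F_S/F_K = (L_S/L_K)/(d_S/d_K)² = 1.869/144.0 = 0.01298.
m_S − m_K = −2.5 log₁₀(0.01298) = 4.72.

4.72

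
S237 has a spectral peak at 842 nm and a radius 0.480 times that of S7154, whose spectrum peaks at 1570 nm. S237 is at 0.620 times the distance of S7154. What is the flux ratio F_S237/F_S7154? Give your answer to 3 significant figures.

Wien's law: T_S237/T_S7154 = λ_S7154/λ_S237 = 1570/842 = 1.865.
L_S237/L_S7154 = (R_S237/R_S7154)²(T_S237/T_S7154)⁴ = (0.480)²(1.865)⁴ = 2.785.
F_S237/F_S7154 = (L_S237/L_S7154)/(d_S237/d_S7154)² = 2.785/(0.620)² = 7.245.

7.25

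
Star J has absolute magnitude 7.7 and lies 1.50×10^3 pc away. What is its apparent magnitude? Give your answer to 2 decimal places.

18.58

m = M + 5 log₁₀(d/10 pc) = 7.7 + 5 log₁₀(1.50×10^3/10)
  = 7.7 + 5 × 2.176 = 7.7 + 10.88 = 18.58.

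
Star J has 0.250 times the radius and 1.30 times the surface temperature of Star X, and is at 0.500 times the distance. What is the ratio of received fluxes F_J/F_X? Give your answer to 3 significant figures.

L_J/L_X = (R_J/R_X)²(T_J/T_X)⁴ = (0.250)² × (1.30)⁴ = 0.1785.
F_J/F_X = (L_J/L_X)/(d_J/d_X)² = 0.1785 / (0.500)² = 0.7140.

0.714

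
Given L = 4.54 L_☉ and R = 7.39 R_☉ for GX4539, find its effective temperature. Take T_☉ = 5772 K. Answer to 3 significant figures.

3.10×10^3 K

T/T_☉ = (L/L_☉)^(1/4) / (R/R_☉)^(1/2)
T = 5772 × (4.54)^(1/4) / √(7.39) = 5772 × 1.460 / 2.718 = 3099 K.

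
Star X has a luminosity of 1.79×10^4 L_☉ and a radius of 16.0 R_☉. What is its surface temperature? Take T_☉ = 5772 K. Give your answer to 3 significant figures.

T/T_☉ = (L/L_☉)^(1/4) / (R/R_☉)^(1/2)
T = 5772 × (1.79×10^4)^(1/4) / √(16.0) = 5772 × 11.57 / 4.000 = 1.669×10^4 K.

1.67×10^4 K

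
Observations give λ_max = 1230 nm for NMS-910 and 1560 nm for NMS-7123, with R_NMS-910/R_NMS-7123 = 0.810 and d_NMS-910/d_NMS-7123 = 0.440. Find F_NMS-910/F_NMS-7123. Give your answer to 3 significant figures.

8.77

Wien's law: T_NMS-910/T_NMS-7123 = λ_NMS-7123/λ_NMS-910 = 1560/1230 = 1.268.
L_NMS-910/L_NMS-7123 = (R_NMS-910/R_NMS-7123)²(T_NMS-910/T_NMS-7123)⁴ = (0.810)²(1.268)⁴ = 1.698.
F_NMS-910/F_NMS-7123 = (L_NMS-910/L_NMS-7123)/(d_NMS-910/d_NMS-7123)² = 1.698/(0.440)² = 8.769.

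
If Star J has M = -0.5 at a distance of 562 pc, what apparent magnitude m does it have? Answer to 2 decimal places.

8.25

m = M + 5 log₁₀(d/10 pc) = -0.5 + 5 log₁₀(562/10)
  = -0.5 + 5 × 1.750 = -0.5 + 8.75 = 8.25.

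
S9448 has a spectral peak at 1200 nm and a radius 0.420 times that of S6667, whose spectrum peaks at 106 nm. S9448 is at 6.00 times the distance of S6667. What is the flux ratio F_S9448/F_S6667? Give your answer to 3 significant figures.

Wien's law: T_S9448/T_S6667 = λ_S6667/λ_S9448 = 106/1200 = 0.08833.
L_S9448/L_S6667 = (R_S9448/R_S6667)²(T_S9448/T_S6667)⁴ = (0.420)²(0.08833)⁴ = 1.074×10^-5.
F_S9448/F_S6667 = (L_S9448/L_S6667)/(d_S9448/d_S6667)² = 1.074×10^-5/(6.00)² = 2.983×10^-7.

2.98×10^-7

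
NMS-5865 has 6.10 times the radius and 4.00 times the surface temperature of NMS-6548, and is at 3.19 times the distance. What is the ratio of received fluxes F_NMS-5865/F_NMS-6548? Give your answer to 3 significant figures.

936

L_NMS-5865/L_NMS-6548 = (R_NMS-5865/R_NMS-6548)²(T_NMS-5865/T_NMS-6548)⁴ = (6.10)² × (4.00)⁴ = 9526.
F_NMS-5865/F_NMS-6548 = (L_NMS-5865/L_NMS-6548)/(d_NMS-5865/d_NMS-6548)² = 9526 / (3.19)² = 936.1.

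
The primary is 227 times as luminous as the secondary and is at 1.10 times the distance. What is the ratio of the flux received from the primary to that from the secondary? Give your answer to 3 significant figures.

188

F = L/(4πd²), so F_p/F_s = (L_p/L_s) / (d_p/d_s)²
= 227 / (1.10)² = 227 / 1.210 = 187.6.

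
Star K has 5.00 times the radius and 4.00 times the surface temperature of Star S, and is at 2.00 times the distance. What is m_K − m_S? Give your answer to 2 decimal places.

-8.01

L_K/L_S = (5.00)²(4.00)⁴ = 6400.
F_K/F_S = (L_K/L_S)/(d_K/d_S)² = 6400/4.000 = 1600.
m_K − m_S = −2.5 log₁₀(1600) = -8.01.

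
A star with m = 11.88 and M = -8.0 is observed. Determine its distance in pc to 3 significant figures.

9.46×10^4 pc

m − M = 5 log₁₀(d/10 pc)
11.88 − (-8.0) = 19.88 = 5 log₁₀(d/10)
d = 10 × 10^(19.88/5) = 10 × 10^3.976 = 9.462×10^4 pc.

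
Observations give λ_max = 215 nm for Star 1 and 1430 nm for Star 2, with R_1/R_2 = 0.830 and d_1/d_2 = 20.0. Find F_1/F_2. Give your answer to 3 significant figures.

Wien's law: T_1/T_2 = λ_2/λ_1 = 1430/215 = 6.651.
L_1/L_2 = (R_1/R_2)²(T_1/T_2)⁴ = (0.830)²(6.651)⁴ = 1348.
F_1/F_2 = (L_1/L_2)/(d_1/d_2)² = 1348/(20.0)² = 3.370.

3.37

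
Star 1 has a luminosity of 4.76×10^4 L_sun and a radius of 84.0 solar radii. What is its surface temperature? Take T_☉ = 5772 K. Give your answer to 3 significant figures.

T/T_☉ = (L/L_☉)^(1/4) / (R/R_☉)^(1/2)
T = 5772 × (4.76×10^4)^(1/4) / √(84.0) = 5772 × 14.77 / 9.165 = 9302 K.

9.30×10^3 K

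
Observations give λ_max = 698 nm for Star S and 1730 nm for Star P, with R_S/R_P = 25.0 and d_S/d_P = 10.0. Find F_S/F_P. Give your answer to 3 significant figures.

Wien's law: T_S/T_P = λ_P/λ_S = 1730/698 = 2.479.
L_S/L_P = (R_S/R_P)²(T_S/T_P)⁴ = (25.0)²(2.479)⁴ = 2.359×10^4.
F_S/F_P = (L_S/L_P)/(d_S/d_P)² = 2.359×10^4/(10.0)² = 235.9.

236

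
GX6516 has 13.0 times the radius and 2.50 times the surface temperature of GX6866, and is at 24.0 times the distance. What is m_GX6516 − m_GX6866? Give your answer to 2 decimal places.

-2.65

L_GX6516/L_GX6866 = (13.0)²(2.50)⁴ = 6602.
F_GX6516/F_GX6866 = (L_GX6516/L_GX6866)/(d_GX6516/d_GX6866)² = 6602/576.0 = 11.46.
m_GX6516 − m_GX6866 = −2.5 log₁₀(11.46) = -2.65.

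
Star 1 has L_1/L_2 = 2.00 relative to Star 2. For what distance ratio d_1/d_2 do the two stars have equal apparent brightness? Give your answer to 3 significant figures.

Equal flux requires L_1/d_1² = L_2/d_2², so d_1/d_2 = √(L_1/L_2)
= √(2.00) = 1.414.

1.41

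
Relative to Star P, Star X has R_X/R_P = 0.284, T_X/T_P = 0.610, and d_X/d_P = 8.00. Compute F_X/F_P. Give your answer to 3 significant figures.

L_X/L_P = (R_X/R_P)²(T_X/T_P)⁴ = (0.284)² × (0.610)⁴ = 0.01117.
F_X/F_P = (L_X/L_P)/(d_X/d_P)² = 0.01117 / (8.00)² = 1.745×10^-4.

1.74×10^-4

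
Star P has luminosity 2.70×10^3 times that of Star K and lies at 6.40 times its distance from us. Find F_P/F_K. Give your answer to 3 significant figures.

65.9

F = L/(4πd²), so F_P/F_K = (L_P/L_K) / (d_P/d_K)²
= 2.70×10^3 / (6.40)² = 2.70×10^3 / 40.96 = 65.92.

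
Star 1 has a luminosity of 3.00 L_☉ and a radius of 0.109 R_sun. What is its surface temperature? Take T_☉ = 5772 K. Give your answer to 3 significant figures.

T/T_☉ = (L/L_☉)^(1/4) / (R/R_☉)^(1/2)
T = 5772 × (3.00)^(1/4) / √(0.109) = 5772 × 1.316 / 0.3302 = 2.301×10^4 K.

2.30×10^4 K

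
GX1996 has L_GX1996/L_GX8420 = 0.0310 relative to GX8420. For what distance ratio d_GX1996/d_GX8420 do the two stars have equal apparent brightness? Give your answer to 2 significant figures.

Equal flux requires L_GX1996/d_GX1996² = L_GX8420/d_GX8420², so d_GX1996/d_GX8420 = √(L_GX1996/L_GX8420)
= √(0.0310) = 0.1761.

0.18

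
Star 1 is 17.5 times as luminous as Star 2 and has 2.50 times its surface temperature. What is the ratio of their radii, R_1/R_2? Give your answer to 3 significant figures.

L ∝ R²T⁴ gives R ∝ √L / T², so
R_1/R_2 = √(17.5) / (2.50)² = 4.183 / 6.250 = 0.6693.

0.669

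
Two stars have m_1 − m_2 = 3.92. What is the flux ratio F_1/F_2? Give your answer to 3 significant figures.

F_1/F_2 = 10^(−(m_1 − m_2)/2.5) = 10^(-3.92/2.5) = 10^-1.568 = 0.02704.

0.0270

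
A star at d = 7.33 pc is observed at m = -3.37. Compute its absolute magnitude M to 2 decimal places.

M = m − 5 log₁₀(d/10 pc) = -3.37 − 5 log₁₀(7.33/10)
  = -3.37 − 5 × -0.135 = -3.37 − -0.67 = -2.70.

-2.70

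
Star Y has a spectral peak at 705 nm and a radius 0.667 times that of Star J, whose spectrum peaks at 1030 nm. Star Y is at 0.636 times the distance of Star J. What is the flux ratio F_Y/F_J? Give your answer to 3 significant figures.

Wien's law: T_Y/T_J = λ_J/λ_Y = 1030/705 = 1.461.
L_Y/L_J = (R_Y/R_J)²(T_Y/T_J)⁴ = (0.667)²(1.461)⁴ = 2.027.
F_Y/F_J = (L_Y/L_J)/(d_Y/d_J)² = 2.027/(0.636)² = 5.011.

5.01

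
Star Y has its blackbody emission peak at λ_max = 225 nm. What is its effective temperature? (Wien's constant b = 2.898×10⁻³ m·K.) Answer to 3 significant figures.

T = b/λ_max = 2.898×10⁻³ / (225×10⁻⁹) = 1.288×10^4 K.

1.29×10^4 K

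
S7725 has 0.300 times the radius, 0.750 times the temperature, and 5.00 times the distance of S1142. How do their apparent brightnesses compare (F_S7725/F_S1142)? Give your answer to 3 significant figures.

0.00114

L_S7725/L_S1142 = (R_S7725/R_S1142)²(T_S7725/T_S1142)⁴ = (0.300)² × (0.750)⁴ = 0.02848.
F_S7725/F_S1142 = (L_S7725/L_S1142)/(d_S7725/d_S1142)² = 0.02848 / (5.00)² = 0.001139.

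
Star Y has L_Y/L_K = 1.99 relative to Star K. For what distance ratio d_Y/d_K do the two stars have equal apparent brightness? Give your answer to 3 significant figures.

Equal flux requires L_Y/d_Y² = L_K/d_K², so d_Y/d_K = √(L_Y/L_K)
= √(1.99) = 1.411.

1.41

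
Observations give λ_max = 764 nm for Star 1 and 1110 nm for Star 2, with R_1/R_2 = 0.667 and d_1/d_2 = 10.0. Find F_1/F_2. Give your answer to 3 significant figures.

Wien's law: T_1/T_2 = λ_2/λ_1 = 1110/764 = 1.453.
L_1/L_2 = (R_1/R_2)²(T_1/T_2)⁴ = (0.667)²(1.453)⁴ = 1.982.
F_1/F_2 = (L_1/L_2)/(d_1/d_2)² = 1.982/(10.0)² = 0.01982.

0.0198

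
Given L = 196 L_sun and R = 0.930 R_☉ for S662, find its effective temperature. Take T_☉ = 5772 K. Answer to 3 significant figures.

T/T_☉ = (L/L_☉)^(1/4) / (R/R_☉)^(1/2)
T = 5772 × (196)^(1/4) / √(0.930) = 5772 × 3.742 / 0.9644 = 2.239×10^4 K.

2.24×10^4 K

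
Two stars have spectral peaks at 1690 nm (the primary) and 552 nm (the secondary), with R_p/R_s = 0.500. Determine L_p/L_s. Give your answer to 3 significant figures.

0.00285

Wien's law gives T ∝ 1/λ_max, so T_p/T_s = λ_s/λ_p = 552/1690 = 0.3266.
Then L ∝ R²T⁴ gives L_p/L_s = (0.500)² × (0.3266)⁴ = 0.2500 × 0.01138 = 0.002845.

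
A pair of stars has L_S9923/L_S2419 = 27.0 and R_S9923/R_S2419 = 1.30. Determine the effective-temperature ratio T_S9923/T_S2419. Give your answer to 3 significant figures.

2.00

L ∝ R²T⁴ gives T ∝ (L/R²)^(1/4), so
T_S9923/T_S2419 = (27.0 / 1.30²)^(1/4) = (15.98)^(1/4) = 1.999.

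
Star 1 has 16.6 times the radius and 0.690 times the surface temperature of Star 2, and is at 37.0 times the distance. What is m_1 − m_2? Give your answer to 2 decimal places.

L_1/L_2 = (16.6)²(0.690)⁴ = 62.46.
F_1/F_2 = (L_1/L_2)/(d_1/d_2)² = 62.46/1369 = 0.04563.
m_1 − m_2 = −2.5 log₁₀(0.04563) = 3.35.

3.35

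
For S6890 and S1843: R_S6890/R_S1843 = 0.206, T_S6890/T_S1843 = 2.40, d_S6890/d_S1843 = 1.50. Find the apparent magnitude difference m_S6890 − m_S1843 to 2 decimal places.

0.51

L_S6890/L_S1843 = (0.206)²(2.40)⁴ = 1.408.
F_S6890/F_S1843 = (L_S6890/L_S1843)/(d_S6890/d_S1843)² = 1.408/2.250 = 0.6257.
m_S6890 − m_S1843 = −2.5 log₁₀(0.6257) = 0.51.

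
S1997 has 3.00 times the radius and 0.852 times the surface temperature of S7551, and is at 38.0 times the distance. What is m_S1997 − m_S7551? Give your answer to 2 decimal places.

6.21

L_S1997/L_S7551 = (3.00)²(0.852)⁴ = 4.742.
F_S1997/F_S7551 = (L_S1997/L_S7551)/(d_S1997/d_S7551)² = 4.742/1444 = 0.003284.
m_S1997 − m_S7551 = −2.5 log₁₀(0.003284) = 6.21.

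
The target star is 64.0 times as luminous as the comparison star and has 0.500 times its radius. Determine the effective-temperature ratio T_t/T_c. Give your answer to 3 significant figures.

4.00

L ∝ R²T⁴ gives T ∝ (L/R²)^(1/4), so
T_t/T_c = (64.0 / 0.500²)^(1/4) = (256.0)^(1/4) = 4.000.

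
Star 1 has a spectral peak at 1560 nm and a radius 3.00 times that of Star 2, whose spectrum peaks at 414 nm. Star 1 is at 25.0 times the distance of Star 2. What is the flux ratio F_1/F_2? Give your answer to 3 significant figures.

7.14×10^-5

Wien's law: T_1/T_2 = λ_2/λ_1 = 414/1560 = 0.2654.
L_1/L_2 = (R_1/R_2)²(T_1/T_2)⁴ = (3.00)²(0.2654)⁴ = 0.04464.
F_1/F_2 = (L_1/L_2)/(d_1/d_2)² = 0.04464/(25.0)² = 7.143×10^-5.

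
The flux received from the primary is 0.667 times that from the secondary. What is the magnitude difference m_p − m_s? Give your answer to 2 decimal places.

m_p − m_s = −2.5 log₁₀(F_p/F_s) = −2.5 log₁₀(0.667) = −2.5 × (-0.176) = 0.440.

0.44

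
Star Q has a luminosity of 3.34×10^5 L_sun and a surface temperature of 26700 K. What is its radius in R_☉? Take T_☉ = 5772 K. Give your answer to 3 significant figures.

R/R_☉ = √(L/L_☉) / (T/T_☉)² = √(3.34×10^5) / (4.626)²
       = 577.9 / 21.40 = 27.01.

27.0 R_☉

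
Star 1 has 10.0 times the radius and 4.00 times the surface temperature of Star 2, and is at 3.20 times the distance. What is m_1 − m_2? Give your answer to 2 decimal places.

L_1/L_2 = (10.0)²(4.00)⁴ = 2.560×10^4.
F_1/F_2 = (L_1/L_2)/(d_1/d_2)² = 2.560×10^4/10.24 = 2500.
m_1 − m_2 = −2.5 log₁₀(2500) = -8.49.

-8.49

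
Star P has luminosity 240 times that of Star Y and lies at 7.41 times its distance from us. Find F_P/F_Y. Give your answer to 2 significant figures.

4.4

F = L/(4πd²), so F_P/F_Y = (L_P/L_Y) / (d_P/d_Y)²
= 240 / (7.41)² = 240 / 54.91 = 4.371.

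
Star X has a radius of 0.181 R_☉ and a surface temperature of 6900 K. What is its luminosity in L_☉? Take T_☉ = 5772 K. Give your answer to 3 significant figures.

L/L_☉ = (R/R_☉)² (T/T_☉)⁴ = (0.181)² × (6900/5772)⁴
       = 0.03276 × (1.195)⁴ = 0.03276 × 2.042 = 0.06690.

0.0669 L_☉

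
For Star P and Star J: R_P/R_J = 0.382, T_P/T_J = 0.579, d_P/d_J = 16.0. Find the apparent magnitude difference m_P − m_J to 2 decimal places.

L_P/L_J = (0.382)²(0.579)⁴ = 0.01640.
F_P/F_J = (L_P/L_J)/(d_P/d_J)² = 0.01640/256.0 = 6.406×10^-5.
m_P − m_J = −2.5 log₁₀(6.406×10^-5) = 10.48.

10.48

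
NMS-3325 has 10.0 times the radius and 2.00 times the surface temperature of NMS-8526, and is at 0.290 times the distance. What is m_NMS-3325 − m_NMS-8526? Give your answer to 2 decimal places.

L_NMS-3325/L_NMS-8526 = (10.0)²(2.00)⁴ = 1600.
F_NMS-3325/F_NMS-8526 = (L_NMS-3325/L_NMS-8526)/(d_NMS-3325/d_NMS-8526)² = 1600/0.08410 = 1.902×10^4.
m_NMS-3325 − m_NMS-8526 = −2.5 log₁₀(1.902×10^4) = -10.70.

-10.70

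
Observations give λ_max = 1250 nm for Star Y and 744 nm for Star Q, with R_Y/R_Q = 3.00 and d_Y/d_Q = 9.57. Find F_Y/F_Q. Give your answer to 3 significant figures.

Wien's law: T_Y/T_Q = λ_Q/λ_Y = 744/1250 = 0.5952.
L_Y/L_Q = (R_Y/R_Q)²(T_Y/T_Q)⁴ = (3.00)²(0.5952)⁴ = 1.130.
F_Y/F_Q = (L_Y/L_Q)/(d_Y/d_Q)² = 1.130/(9.57)² = 0.01233.

0.0123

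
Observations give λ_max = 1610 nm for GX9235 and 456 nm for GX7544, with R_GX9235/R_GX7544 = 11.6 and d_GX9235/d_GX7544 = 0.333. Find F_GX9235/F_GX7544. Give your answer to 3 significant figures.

7.81

Wien's law: T_GX9235/T_GX7544 = λ_GX7544/λ_GX9235 = 456/1610 = 0.2832.
L_GX9235/L_GX7544 = (R_GX9235/R_GX7544)²(T_GX9235/T_GX7544)⁴ = (11.6)²(0.2832)⁴ = 0.8659.
F_GX9235/F_GX7544 = (L_GX9235/L_GX7544)/(d_GX9235/d_GX7544)² = 0.8659/(0.333)² = 7.809.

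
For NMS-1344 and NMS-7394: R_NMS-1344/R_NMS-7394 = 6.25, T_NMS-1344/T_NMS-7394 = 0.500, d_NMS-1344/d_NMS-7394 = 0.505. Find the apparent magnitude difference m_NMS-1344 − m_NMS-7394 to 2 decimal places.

L_NMS-1344/L_NMS-7394 = (6.25)²(0.500)⁴ = 2.441.
F_NMS-1344/F_NMS-7394 = (L_NMS-1344/L_NMS-7394)/(d_NMS-1344/d_NMS-7394)² = 2.441/0.2550 = 9.573.
m_NMS-1344 − m_NMS-7394 = −2.5 log₁₀(9.573) = -2.45.

-2.45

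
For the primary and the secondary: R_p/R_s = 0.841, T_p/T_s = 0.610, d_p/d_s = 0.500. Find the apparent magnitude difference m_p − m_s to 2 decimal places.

L_p/L_s = (0.841)²(0.610)⁴ = 0.09793.
F_p/F_s = (L_p/L_s)/(d_p/d_s)² = 0.09793/0.2500 = 0.3917.
m_p − m_s = −2.5 log₁₀(0.3917) = 1.02.

1.02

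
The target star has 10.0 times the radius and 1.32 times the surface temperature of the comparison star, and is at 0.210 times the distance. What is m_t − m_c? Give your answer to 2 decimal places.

L_t/L_c = (10.0)²(1.32)⁴ = 303.6.
F_t/F_c = (L_t/L_c)/(d_t/d_c)² = 303.6/0.04410 = 6884.
m_t − m_c = −2.5 log₁₀(6884) = -9.59.

-9.59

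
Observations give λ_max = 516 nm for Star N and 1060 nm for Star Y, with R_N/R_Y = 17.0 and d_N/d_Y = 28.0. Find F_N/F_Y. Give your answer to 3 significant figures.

Wien's law: T_N/T_Y = λ_Y/λ_N = 1060/516 = 2.054.
L_N/L_Y = (R_N/R_Y)²(T_N/T_Y)⁴ = (17.0)²(2.054)⁴ = 5147.
F_N/F_Y = (L_N/L_Y)/(d_N/d_Y)² = 5147/(28.0)² = 6.565.

6.56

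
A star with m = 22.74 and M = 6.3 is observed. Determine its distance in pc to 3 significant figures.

1.94×10^4 pc

m − M = 5 log₁₀(d/10 pc)
22.74 − (6.3) = 16.44 = 5 log₁₀(d/10)
d = 10 × 10^(16.44/5) = 10 × 10^3.288 = 1.941×10^4 pc.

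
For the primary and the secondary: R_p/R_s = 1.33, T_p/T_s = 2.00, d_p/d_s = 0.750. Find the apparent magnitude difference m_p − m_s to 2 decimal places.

L_p/L_s = (1.33)²(2.00)⁴ = 28.30.
F_p/F_s = (L_p/L_s)/(d_p/d_s)² = 28.30/0.5625 = 50.32.
m_p − m_s = −2.5 log₁₀(50.32) = -4.25.

-4.25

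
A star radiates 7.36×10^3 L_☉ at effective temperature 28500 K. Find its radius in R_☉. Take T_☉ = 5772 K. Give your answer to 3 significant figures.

3.52 R_☉

R/R_☉ = √(L/L_☉) / (T/T_☉)² = √(7.36×10^3) / (4.938)²
       = 85.79 / 24.38 = 3.519.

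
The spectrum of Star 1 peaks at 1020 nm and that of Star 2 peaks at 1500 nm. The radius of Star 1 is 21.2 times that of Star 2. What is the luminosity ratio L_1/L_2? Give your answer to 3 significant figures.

Wien's law gives T ∝ 1/λ_max, so T_1/T_2 = λ_2/λ_1 = 1500/1020 = 1.471.
Then L ∝ R²T⁴ gives L_1/L_2 = (21.2)² × (1.471)⁴ = 449.4 × 4.677 = 2102.

2.10×10^3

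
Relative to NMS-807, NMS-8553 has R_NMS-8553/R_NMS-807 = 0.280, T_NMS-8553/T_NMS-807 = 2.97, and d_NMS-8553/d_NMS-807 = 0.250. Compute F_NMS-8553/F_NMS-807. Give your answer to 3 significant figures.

L_NMS-8553/L_NMS-807 = (R_NMS-8553/R_NMS-807)²(T_NMS-8553/T_NMS-807)⁴ = (0.280)² × (2.97)⁴ = 6.100.
F_NMS-8553/F_NMS-807 = (L_NMS-8553/L_NMS-807)/(d_NMS-8553/d_NMS-807)² = 6.100 / (0.250)² = 97.60.

97.6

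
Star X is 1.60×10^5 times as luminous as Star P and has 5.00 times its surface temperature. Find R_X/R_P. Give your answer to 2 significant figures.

L ∝ R²T⁴ gives R ∝ √L / T², so
R_X/R_P = √(1.60×10^5) / (5.00)² = 400.0 / 25.00 = 16.00.

16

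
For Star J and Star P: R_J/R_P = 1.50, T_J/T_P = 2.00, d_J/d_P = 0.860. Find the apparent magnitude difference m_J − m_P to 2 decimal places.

L_J/L_P = (1.50)²(2.00)⁴ = 36.00.
F_J/F_P = (L_J/L_P)/(d_J/d_P)² = 36.00/0.7396 = 48.67.
m_J − m_P = −2.5 log₁₀(48.67) = -4.22.

-4.22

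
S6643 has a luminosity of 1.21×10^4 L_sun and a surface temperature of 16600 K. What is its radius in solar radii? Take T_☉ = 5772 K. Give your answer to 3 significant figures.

R/R_☉ = √(L/L_☉) / (T/T_☉)² = √(1.21×10^4) / (2.876)²
       = 110.0 / 8.271 = 13.30.

13.3 solar radii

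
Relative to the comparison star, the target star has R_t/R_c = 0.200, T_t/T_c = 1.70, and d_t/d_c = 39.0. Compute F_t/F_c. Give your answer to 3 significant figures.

2.20×10^-4

L_t/L_c = (R_t/R_c)²(T_t/T_c)⁴ = (0.200)² × (1.70)⁴ = 0.3341.
F_t/F_c = (L_t/L_c)/(d_t/d_c)² = 0.3341 / (39.0)² = 2.196×10^-4.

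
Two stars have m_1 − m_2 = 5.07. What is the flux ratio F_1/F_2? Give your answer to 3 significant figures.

0.00938

F_1/F_2 = 10^(−(m_1 − m_2)/2.5) = 10^(-5.07/2.5) = 10^-2.028 = 0.009376.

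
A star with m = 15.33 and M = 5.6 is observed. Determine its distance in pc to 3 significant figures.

m − M = 5 log₁₀(d/10 pc)
15.33 − (5.6) = 9.73 = 5 log₁₀(d/10)
d = 10 × 10^(9.73/5) = 10 × 10^1.946 = 883.1 pc.

883 pc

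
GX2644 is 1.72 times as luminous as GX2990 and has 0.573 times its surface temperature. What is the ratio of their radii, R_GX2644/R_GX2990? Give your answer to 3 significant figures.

3.99

L ∝ R²T⁴ gives R ∝ √L / T², so
R_GX2644/R_GX2990 = √(1.72) / (0.573)² = 1.311 / 0.3283 = 3.994.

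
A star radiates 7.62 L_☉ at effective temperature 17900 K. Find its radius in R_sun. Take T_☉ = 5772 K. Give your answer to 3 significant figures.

0.287 R_sun

R/R_☉ = √(L/L_☉) / (T/T_☉)² = √(7.62) / (3.101)²
       = 2.760 / 9.617 = 0.2870.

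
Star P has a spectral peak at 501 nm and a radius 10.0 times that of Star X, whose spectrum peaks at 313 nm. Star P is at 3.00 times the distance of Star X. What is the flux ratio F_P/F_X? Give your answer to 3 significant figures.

1.69

Wien's law: T_P/T_X = λ_X/λ_P = 313/501 = 0.6248.
L_P/L_X = (R_P/R_X)²(T_P/T_X)⁴ = (10.0)²(0.6248)⁴ = 15.23.
F_P/F_X = (L_P/L_X)/(d_P/d_X)² = 15.23/(3.00)² = 1.693.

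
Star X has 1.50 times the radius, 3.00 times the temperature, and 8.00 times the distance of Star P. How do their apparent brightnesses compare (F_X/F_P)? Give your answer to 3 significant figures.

2.85

L_X/L_P = (R_X/R_P)²(T_X/T_P)⁴ = (1.50)² × (3.00)⁴ = 182.2.
F_X/F_P = (L_X/L_P)/(d_X/d_P)² = 182.2 / (8.00)² = 2.848.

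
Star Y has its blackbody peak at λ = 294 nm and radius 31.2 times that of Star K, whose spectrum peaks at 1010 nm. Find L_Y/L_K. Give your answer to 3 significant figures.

Wien's law gives T ∝ 1/λ_max, so T_Y/T_K = λ_K/λ_Y = 1010/294 = 3.435.
Then L ∝ R²T⁴ gives L_Y/L_K = (31.2)² × (3.435)⁴ = 973.4 × 139.3 = 1.356×10^5.

1.36×10^5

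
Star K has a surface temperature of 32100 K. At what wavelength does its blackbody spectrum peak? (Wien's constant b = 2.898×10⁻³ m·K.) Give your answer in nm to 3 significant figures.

λ_max = b/T = 2.898×10⁻³ / 32100 = 9.03×10^-8 m = 90.28 nm.

90.3 nm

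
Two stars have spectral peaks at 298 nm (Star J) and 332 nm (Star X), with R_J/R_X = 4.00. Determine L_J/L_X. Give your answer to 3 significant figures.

Wien's law gives T ∝ 1/λ_max, so T_J/T_X = λ_X/λ_J = 332/298 = 1.114.
Then L ∝ R²T⁴ gives L_J/L_X = (4.00)² × (1.114)⁴ = 16.00 × 1.541 = 24.65.

24.6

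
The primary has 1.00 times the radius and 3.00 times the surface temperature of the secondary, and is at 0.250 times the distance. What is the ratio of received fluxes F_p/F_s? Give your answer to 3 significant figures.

L_p/L_s = (R_p/R_s)²(T_p/T_s)⁴ = (1.00)² × (3.00)⁴ = 81.00.
F_p/F_s = (L_p/L_s)/(d_p/d_s)² = 81.00 / (0.250)² = 1296.

1.30×10^3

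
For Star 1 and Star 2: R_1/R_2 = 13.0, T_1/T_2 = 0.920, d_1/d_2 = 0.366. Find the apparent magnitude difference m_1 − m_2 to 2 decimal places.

-7.39

L_1/L_2 = (13.0)²(0.920)⁴ = 121.1.
F_1/F_2 = (L_1/L_2)/(d_1/d_2)² = 121.1/0.1340 = 903.8.
m_1 − m_2 = −2.5 log₁₀(903.8) = -7.39.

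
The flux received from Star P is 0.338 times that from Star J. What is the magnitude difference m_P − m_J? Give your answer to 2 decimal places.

m_P − m_J = −2.5 log₁₀(F_P/F_J) = −2.5 log₁₀(0.338) = −2.5 × (-0.471) = 1.178.

1.18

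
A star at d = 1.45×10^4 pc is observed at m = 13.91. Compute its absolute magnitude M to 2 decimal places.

M = m − 5 log₁₀(d/10 pc) = 13.91 − 5 log₁₀(1.45×10^4/10)
  = 13.91 − 5 × 3.161 = 13.91 − 15.81 = -1.90.

-1.90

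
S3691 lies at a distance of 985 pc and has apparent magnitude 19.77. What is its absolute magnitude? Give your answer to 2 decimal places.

9.80

M = m − 5 log₁₀(d/10 pc) = 19.77 − 5 log₁₀(985/10)
  = 19.77 − 5 × 1.993 = 19.77 − 9.97 = 9.80.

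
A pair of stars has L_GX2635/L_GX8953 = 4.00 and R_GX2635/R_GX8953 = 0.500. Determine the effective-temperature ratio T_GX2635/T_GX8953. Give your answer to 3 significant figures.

2.00

L ∝ R²T⁴ gives T ∝ (L/R²)^(1/4), so
T_GX2635/T_GX8953 = (4.00 / 0.500²)^(1/4) = (16.00)^(1/4) = 2.000.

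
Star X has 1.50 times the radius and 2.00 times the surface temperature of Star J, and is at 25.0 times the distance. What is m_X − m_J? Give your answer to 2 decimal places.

L_X/L_J = (1.50)²(2.00)⁴ = 36.00.
F_X/F_J = (L_X/L_J)/(d_X/d_J)² = 36.00/625.0 = 0.05760.
m_X − m_J = −2.5 log₁₀(0.05760) = 3.10.

3.10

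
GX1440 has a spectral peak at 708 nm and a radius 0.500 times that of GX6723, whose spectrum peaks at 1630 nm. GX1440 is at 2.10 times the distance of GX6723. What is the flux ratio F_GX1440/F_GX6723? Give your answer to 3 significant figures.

1.59

Wien's law: T_GX1440/T_GX6723 = λ_GX6723/λ_GX1440 = 1630/708 = 2.302.
L_GX1440/L_GX6723 = (R_GX1440/R_GX6723)²(T_GX1440/T_GX6723)⁴ = (0.500)²(2.302)⁴ = 7.024.
F_GX1440/F_GX6723 = (L_GX1440/L_GX6723)/(d_GX1440/d_GX6723)² = 7.024/(2.10)² = 1.593.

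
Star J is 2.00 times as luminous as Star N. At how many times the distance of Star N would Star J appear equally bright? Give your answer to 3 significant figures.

1.41

Equal flux requires L_J/d_J² = L_N/d_N², so d_J/d_N = √(L_J/L_N)
= √(2.00) = 1.414.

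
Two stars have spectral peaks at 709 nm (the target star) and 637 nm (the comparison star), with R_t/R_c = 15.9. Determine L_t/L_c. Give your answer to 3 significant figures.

165

Wien's law gives T ∝ 1/λ_max, so T_t/T_c = λ_c/λ_t = 637/709 = 0.8984.
Then L ∝ R²T⁴ gives L_t/L_c = (15.9)² × (0.8984)⁴ = 252.8 × 0.6516 = 164.7.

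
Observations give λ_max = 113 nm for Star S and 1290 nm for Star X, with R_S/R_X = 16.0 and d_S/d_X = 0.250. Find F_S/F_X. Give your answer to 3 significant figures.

6.96×10^7

Wien's law: T_S/T_X = λ_X/λ_S = 1290/113 = 11.42.
L_S/L_X = (R_S/R_X)²(T_S/T_X)⁴ = (16.0)²(11.42)⁴ = 4.348×10^6.
F_S/F_X = (L_S/L_X)/(d_S/d_X)² = 4.348×10^6/(0.250)² = 6.957×10^7.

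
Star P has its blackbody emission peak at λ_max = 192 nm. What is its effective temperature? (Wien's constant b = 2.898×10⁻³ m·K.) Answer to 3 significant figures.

T = b/λ_max = 2.898×10⁻³ / (192×10⁻⁹) = 1.509×10^4 K.

1.51×10^4 K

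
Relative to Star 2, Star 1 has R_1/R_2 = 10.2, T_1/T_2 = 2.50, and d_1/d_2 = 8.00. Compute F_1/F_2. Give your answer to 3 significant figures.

L_1/L_2 = (R_1/R_2)²(T_1/T_2)⁴ = (10.2)² × (2.50)⁴ = 4064.
F_1/F_2 = (L_1/L_2)/(d_1/d_2)² = 4064 / (8.00)² = 63.50.

63.5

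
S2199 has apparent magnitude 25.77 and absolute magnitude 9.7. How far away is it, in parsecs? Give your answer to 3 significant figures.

m − M = 5 log₁₀(d/10 pc)
25.77 − (9.7) = 16.07 = 5 log₁₀(d/10)
d = 10 × 10^(16.07/5) = 10 × 10^3.214 = 1.637×10^4 pc.

1.64×10^4 pc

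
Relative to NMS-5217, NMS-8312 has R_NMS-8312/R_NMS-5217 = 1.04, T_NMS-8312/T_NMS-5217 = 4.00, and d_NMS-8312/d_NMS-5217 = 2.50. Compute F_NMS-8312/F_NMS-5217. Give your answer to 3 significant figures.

44.3

L_NMS-8312/L_NMS-5217 = (R_NMS-8312/R_NMS-5217)²(T_NMS-8312/T_NMS-5217)⁴ = (1.04)² × (4.00)⁴ = 276.9.
F_NMS-8312/F_NMS-5217 = (L_NMS-8312/L_NMS-5217)/(d_NMS-8312/d_NMS-5217)² = 276.9 / (2.50)² = 44.30.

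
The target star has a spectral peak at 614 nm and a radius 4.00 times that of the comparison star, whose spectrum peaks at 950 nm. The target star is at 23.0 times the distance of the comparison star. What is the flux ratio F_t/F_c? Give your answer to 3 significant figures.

Wien's law: T_t/T_c = λ_c/λ_t = 950/614 = 1.547.
L_t/L_c = (R_t/R_c)²(T_t/T_c)⁴ = (4.00)²(1.547)⁴ = 91.69.
F_t/F_c = (L_t/L_c)/(d_t/d_c)² = 91.69/(23.0)² = 0.1733.

0.173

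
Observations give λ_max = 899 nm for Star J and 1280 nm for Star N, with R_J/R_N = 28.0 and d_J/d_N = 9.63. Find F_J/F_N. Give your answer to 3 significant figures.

34.7

Wien's law: T_J/T_N = λ_N/λ_J = 1280/899 = 1.424.
L_J/L_N = (R_J/R_N)²(T_J/T_N)⁴ = (28.0)²(1.424)⁴ = 3222.
F_J/F_N = (L_J/L_N)/(d_J/d_N)² = 3222/(9.63)² = 34.74.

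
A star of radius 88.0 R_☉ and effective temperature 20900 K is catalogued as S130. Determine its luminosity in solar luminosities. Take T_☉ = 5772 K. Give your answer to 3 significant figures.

L/L_☉ = (R/R_☉)² (T/T_☉)⁴ = (88.0)² × (20900/5772)⁴
       = 7744 × (3.621)⁴ = 7744 × 171.9 = 1.331×10^6.

1.33×10^6 solar luminosities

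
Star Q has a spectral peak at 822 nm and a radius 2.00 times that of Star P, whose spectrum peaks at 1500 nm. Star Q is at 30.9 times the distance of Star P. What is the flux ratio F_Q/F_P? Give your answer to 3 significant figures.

0.0465

Wien's law: T_Q/T_P = λ_P/λ_Q = 1500/822 = 1.825.
L_Q/L_P = (R_Q/R_P)²(T_Q/T_P)⁴ = (2.00)²(1.825)⁴ = 44.35.
F_Q/F_P = (L_Q/L_P)/(d_Q/d_P)² = 44.35/(30.9)² = 0.04645.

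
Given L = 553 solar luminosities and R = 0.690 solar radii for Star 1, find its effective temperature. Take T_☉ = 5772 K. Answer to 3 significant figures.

T/T_☉ = (L/L_☉)^(1/4) / (R/R_☉)^(1/2)
T = 5772 × (553)^(1/4) / √(0.690) = 5772 × 4.849 / 0.8307 = 3.370×10^4 K.

3.37×10^4 K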